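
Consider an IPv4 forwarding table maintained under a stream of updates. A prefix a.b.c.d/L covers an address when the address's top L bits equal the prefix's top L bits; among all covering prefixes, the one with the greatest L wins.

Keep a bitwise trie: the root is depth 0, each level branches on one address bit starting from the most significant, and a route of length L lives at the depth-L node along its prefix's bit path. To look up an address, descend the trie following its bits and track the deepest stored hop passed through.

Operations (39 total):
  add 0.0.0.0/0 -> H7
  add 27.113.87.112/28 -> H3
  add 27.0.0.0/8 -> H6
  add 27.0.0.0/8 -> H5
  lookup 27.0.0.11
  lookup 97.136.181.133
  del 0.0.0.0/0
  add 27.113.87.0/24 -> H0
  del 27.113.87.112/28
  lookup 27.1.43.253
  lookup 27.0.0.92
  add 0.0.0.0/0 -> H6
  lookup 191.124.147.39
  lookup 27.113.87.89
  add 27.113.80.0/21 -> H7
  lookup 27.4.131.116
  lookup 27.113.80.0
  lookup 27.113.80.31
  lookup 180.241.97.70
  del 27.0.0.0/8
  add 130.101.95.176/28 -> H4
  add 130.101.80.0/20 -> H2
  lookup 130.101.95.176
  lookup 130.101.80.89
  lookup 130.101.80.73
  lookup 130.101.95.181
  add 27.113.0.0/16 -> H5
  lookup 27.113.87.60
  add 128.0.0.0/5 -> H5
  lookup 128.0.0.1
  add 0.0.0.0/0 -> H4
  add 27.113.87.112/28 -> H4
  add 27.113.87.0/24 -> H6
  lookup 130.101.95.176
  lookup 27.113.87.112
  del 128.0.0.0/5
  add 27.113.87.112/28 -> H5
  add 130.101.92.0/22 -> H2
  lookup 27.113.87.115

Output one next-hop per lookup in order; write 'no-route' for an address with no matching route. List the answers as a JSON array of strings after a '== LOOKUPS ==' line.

Apply in order:
  + 0.0.0.0/0 (H7) depth=0
  + 27.113.87.112/28 (H3) depth=28
  + 27.0.0.0/8 (H6) depth=8
  + 27.0.0.0/8 (H5) depth=8
  lookup 27.0.0.11: bits 000110110 walk d0:H7→d1:-→d2:-→d3:-→d4:-→d5:-→d6:-→d7:-→d8:H5→d9:- -> H5
  lookup 97.136.181.133: bits 0 walk d0:H7→d1:- -> H7
  - 0.0.0.0/0 clear@0
  + 27.113.87.0/24 (H0) depth=24
  - 27.113.87.112/28 clear@28
  lookup 27.1.43.253: bits 000110110 walk d0:-→d1:-→d2:-→d3:-→d4:-→d5:-→d6:-→d7:-→d8:H5→d9:- -> H5
  lookup 27.0.0.92: bits 000110110 walk d0:-→d1:-→d2:-→d3:-→d4:-→d5:-→d6:-→d7:-→d8:H5→d9:- -> H5
  + 0.0.0.0/0 (H6) depth=0
  lookup 191.124.147.39: bits ε walk d0:H6 -> H6
  lookup 27.113.87.89: bits 00011011011100010101011101 walk d0:H6→d1:-→d2:-→d3:-→d4:-→d5:-→d6:-→d7:-→d8:H5→d9:-→d10:-→d11:-→d12:-→d13:-→d14:-→d15:-→d16:-→d17:-→d18:-→d19:-→d20:-→d21:-→d22:-→d23:-→d24:H0→d25:-→d26:- -> H0
  + 27.113.80.0/21 (H7) depth=21
  lookup 27.4.131.116: bits 000110110 walk d0:H6→d1:-→d2:-→d3:-→d4:-→d5:-→d6:-→d7:-→d8:H5→d9:- -> H5
  lookup 27.113.80.0: bits 000110110111000101010 walk d0:H6→d1:-→d2:-→d3:-→d4:-→d5:-→d6:-→d7:-→d8:H5→d9:-→d10:-→d11:-→d12:-→d13:-→d14:-→d15:-→d16:-→d17:-→d18:-→d19:-→d20:-→d21:H7 -> H7
  lookup 27.113.80.31: bits 000110110111000101010 walk d0:H6→d1:-→d2:-→d3:-→d4:-→d5:-→d6:-→d7:-→d8:H5→d9:-→d10:-→d11:-→d12:-→d13:-→d14:-→d15:-→d16:-→d17:-→d18:-→d19:-→d20:-→d21:H7 -> H7
  lookup 180.241.97.70: bits ε walk d0:H6 -> H6
  - 27.0.0.0/8 clear@8
  + 130.101.95.176/28 (H4) depth=28
  + 130.101.80.0/20 (H2) depth=20
  lookup 130.101.95.176: bits 1000001001100101010111111011 walk d0:H6→d1:-→d2:-→d3:-→d4:-→d5:-→d6:-→d7:-→d8:-→d9:-→d10:-→d11:-→d12:-→d13:-→d14:-→d15:-→d16:-→d17:-→d18:-→d19:-→d20:H2→d21:-→d22:-→d23:-→d24:-→d25:-→d26:-→d27:-→d28:H4 -> H4
  lookup 130.101.80.89: bits 10000010011001010101 walk d0:H6→d1:-→d2:-→d3:-→d4:-→d5:-→d6:-→d7:-→d8:-→d9:-→d10:-→d11:-→d12:-→d13:-→d14:-→d15:-→d16:-→d17:-→d18:-→d19:-→d20:H2 -> H2
  lookup 130.101.80.73: bits 10000010011001010101 walk d0:H6→d1:-→d2:-→d3:-→d4:-→d5:-→d6:-→d7:-→d8:-→d9:-→d10:-→d11:-→d12:-→d13:-→d14:-→d15:-→d16:-→d17:-→d18:-→d19:-→d20:H2 -> H2
  lookup 130.101.95.181: bits 1000001001100101010111111011 walk d0:H6→d1:-→d2:-→d3:-→d4:-→d5:-→d6:-→d7:-→d8:-→d9:-→d10:-→d11:-→d12:-→d13:-→d14:-→d15:-→d16:-→d17:-→d18:-→d19:-→d20:H2→d21:-→d22:-→d23:-→d24:-→d25:-→d26:-→d27:-→d28:H4 -> H4
  + 27.113.0.0/16 (H5) depth=16
  lookup 27.113.87.60: bits 0001101101110001010101110 walk d0:H6→d1:-→d2:-→d3:-→d4:-→d5:-→d6:-→d7:-→d8:-→d9:-→d10:-→d11:-→d12:-→d13:-→d14:-→d15:-→d16:H5→d17:-→d18:-→d19:-→d20:-→d21:H7→d22:-→d23:-→d24:H0→d25:- -> H0
  + 128.0.0.0/5 (H5) depth=5
  lookup 128.0.0.1: bits 100000 walk d0:H6→d1:-→d2:-→d3:-→d4:-→d5:H5→d6:- -> H5
  + 0.0.0.0/0 (H4) depth=0
  + 27.113.87.112/28 (H4) depth=28
  + 27.113.87.0/24 (H6) depth=24
  lookup 130.101.95.176: bits 1000001001100101010111111011 walk d0:H4→d1:-→d2:-→d3:-→d4:-→d5:H5→d6:-→d7:-→d8:-→d9:-→d10:-→d11:-→d12:-→d13:-→d14:-→d15:-→d16:-→d17:-→d18:-→d19:-→d20:H2→d21:-→d22:-→d23:-→d24:-→d25:-→d26:-→d27:-→d28:H4 -> H4
  lookup 27.113.87.112: bits 0001101101110001010101110111 walk d0:H4→d1:-→d2:-→d3:-→d4:-→d5:-→d6:-→d7:-→d8:-→d9:-→d10:-→d11:-→d12:-→d13:-→d14:-→d15:-→d16:H5→d17:-→d18:-→d19:-→d20:-→d21:H7→d22:-→d23:-→d24:H6→d25:-→d26:-→d27:-→d28:H4 -> H4
  - 128.0.0.0/5 clear@5
  + 27.113.87.112/28 (H5) depth=28
  + 130.101.92.0/22 (H2) depth=22
  lookup 27.113.87.115: bits 0001101101110001010101110111 walk d0:H4→d1:-→d2:-→d3:-→d4:-→d5:-→d6:-→d7:-→d8:-→d9:-→d10:-→d11:-→d12:-→d13:-→d14:-→d15:-→d16:H5→d17:-→d18:-→d19:-→d20:-→d21:H7→d22:-→d23:-→d24:H6→d25:-→d26:-→d27:-→d28:H5 -> H5

== LOOKUPS ==
["H5","H7","H5","H5","H6","H0","H5","H7","H7","H6","H4","H2","H2","H4","H0","H5","H4","H4","H5"]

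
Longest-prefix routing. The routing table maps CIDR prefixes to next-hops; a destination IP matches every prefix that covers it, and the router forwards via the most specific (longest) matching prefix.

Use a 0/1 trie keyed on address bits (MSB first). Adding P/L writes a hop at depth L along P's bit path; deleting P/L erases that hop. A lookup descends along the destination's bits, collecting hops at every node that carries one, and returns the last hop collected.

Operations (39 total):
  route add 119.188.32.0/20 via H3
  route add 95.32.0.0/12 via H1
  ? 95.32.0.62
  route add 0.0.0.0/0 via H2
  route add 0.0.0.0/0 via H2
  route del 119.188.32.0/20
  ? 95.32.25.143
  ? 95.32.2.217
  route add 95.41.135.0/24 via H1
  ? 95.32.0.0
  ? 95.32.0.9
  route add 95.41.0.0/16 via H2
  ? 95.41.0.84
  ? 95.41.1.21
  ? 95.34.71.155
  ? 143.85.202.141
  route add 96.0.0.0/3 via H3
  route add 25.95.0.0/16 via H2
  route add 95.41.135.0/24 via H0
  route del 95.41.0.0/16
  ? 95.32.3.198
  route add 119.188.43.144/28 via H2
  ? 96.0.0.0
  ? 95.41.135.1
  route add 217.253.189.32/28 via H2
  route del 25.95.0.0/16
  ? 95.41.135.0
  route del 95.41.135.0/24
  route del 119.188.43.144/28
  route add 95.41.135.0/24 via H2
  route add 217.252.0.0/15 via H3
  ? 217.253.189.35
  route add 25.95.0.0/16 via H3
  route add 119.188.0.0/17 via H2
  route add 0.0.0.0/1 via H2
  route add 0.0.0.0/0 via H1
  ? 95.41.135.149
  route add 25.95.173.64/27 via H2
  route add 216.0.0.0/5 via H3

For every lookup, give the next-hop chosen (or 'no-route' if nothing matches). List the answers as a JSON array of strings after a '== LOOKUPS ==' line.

Process each operation:
  + 119.188.32.0/20 (H3) depth=20
  + 95.32.0.0/12 (H1) depth=12
  Q 95.32.0.62: descend 010111110010 ; hops seen [H1] ; pick H1
  + 0.0.0.0/0 (H2) depth=0
  + 0.0.0.0/0 (H2) depth=0
  del 119.188.32.0/20 (clear depth 20)
  Q 95.32.25.143: descend 010111110010 ; hops seen [H2,H1] ; pick H1
  Q 95.32.2.217: descend 010111110010 ; hops seen [H2,H1] ; pick H1
  + 95.41.135.0/24 (H1) depth=24
  Q 95.32.0.0: descend 010111110010 ; hops seen [H2,H1] ; pick H1
  Q 95.32.0.9: descend 010111110010 ; hops seen [H2,H1] ; pick H1
  + 95.41.0.0/16 (H2) depth=16
  Q 95.41.0.84: descend 0101111100101001 ; hops seen [H2,H1,H2] ; pick H2
  Q 95.41.1.21: descend 0101111100101001 ; hops seen [H2,H1,H2] ; pick H2
  Q 95.34.71.155: descend 010111110010 ; hops seen [H2,H1] ; pick H1
  Q 143.85.202.141: descend ε ; hops seen [H2] ; pick H2
  + 96.0.0.0/3 (H3) depth=3
  + 25.95.0.0/16 (H2) depth=16
  + 95.41.135.0/24 (H0) depth=24
  del 95.41.0.0/16 (clear depth 16)
  Q 95.32.3.198: descend 010111110010 ; hops seen [H2,H1] ; pick H1
  + 119.188.43.144/28 (H2) depth=28
  Q 96.0.0.0: descend 011 ; hops seen [H2,H3] ; pick H3
  Q 95.41.135.1: descend 010111110010100110000111 ; hops seen [H2,H1,H0] ; pick H0
  + 217.253.189.32/28 (H2) depth=28
  del 25.95.0.0/16 (clear depth 16)
  Q 95.41.135.0: descend 010111110010100110000111 ; hops seen [H2,H1,H0] ; pick H0
  del 95.41.135.0/24 (clear depth 24)
  del 119.188.43.144/28 (clear depth 28)
  + 95.41.135.0/24 (H2) depth=24
  + 217.252.0.0/15 (H3) depth=15
  Q 217.253.189.35: descend 1101100111111101101111010010 ; hops seen [H2,H3,H2] ; pick H2
  + 25.95.0.0/16 (H3) depth=16
  + 119.188.0.0/17 (H2) depth=17
  + 0.0.0.0/1 (H2) depth=1
  + 0.0.0.0/0 (H1) depth=0
  Q 95.41.135.149: descend 010111110010100110000111 ; hops seen [H1,H2,H1,H2] ; pick H2
  + 25.95.173.64/27 (H2) depth=27
  + 216.0.0.0/5 (H3) depth=5

== LOOKUPS ==
["H1","H1","H1","H1","H1","H2","H2","H1","H2","H1","H3","H0","H0","H2","H2"]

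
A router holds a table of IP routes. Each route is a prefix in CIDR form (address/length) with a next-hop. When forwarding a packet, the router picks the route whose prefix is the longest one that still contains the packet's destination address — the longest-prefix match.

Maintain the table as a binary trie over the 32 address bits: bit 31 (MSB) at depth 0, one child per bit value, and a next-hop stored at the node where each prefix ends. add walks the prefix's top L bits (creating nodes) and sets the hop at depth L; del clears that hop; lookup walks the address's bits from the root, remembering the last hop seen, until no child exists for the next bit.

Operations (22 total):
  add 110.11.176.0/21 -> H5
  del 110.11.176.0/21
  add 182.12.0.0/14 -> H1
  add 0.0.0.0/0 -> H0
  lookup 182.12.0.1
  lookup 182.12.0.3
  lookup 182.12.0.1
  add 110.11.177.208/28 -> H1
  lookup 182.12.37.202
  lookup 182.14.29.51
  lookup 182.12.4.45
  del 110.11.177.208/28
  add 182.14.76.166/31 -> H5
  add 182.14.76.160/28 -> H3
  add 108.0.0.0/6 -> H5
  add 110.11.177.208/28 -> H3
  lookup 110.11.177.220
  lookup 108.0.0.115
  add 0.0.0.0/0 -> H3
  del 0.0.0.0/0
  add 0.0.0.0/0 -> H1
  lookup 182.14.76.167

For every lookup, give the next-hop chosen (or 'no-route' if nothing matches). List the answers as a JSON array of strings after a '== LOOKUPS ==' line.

Trace:
  add 110.11.176.0/21 -> H5 at depth 21
  - 110.11.176.0/21 clear@21
  add 182.12.0.0/14 -> H1 at depth 14
  add 0.0.0.0/0 -> H0 at depth 0
  ? 182.12.0.1  path d0:H0→d1:-→d2:-→d3:-→d4:-→d5:-→d6:-→d7:-→d8:-→d9:-→d10:-→d11:-→d12:-→d13:-→d14:H1  best=H1
  ? 182.12.0.3  path d0:H0→d1:-→d2:-→d3:-→d4:-→d5:-→d6:-→d7:-→d8:-→d9:-→d10:-→d11:-→d12:-→d13:-→d14:H1  best=H1
  ? 182.12.0.1  path d0:H0→d1:-→d2:-→d3:-→d4:-→d5:-→d6:-→d7:-→d8:-→d9:-→d10:-→d11:-→d12:-→d13:-→d14:H1  best=H1
  add 110.11.177.208/28 -> H1 at depth 28
  ? 182.12.37.202  path d0:H0→d1:-→d2:-→d3:-→d4:-→d5:-→d6:-→d7:-→d8:-→d9:-→d10:-→d11:-→d12:-→d13:-→d14:H1  best=H1
  ? 182.14.29.51  path d0:H0→d1:-→d2:-→d3:-→d4:-→d5:-→d6:-→d7:-→d8:-→d9:-→d10:-→d11:-→d12:-→d13:-→d14:H1  best=H1
  ? 182.12.4.45  path d0:H0→d1:-→d2:-→d3:-→d4:-→d5:-→d6:-→d7:-→d8:-→d9:-→d10:-→d11:-→d12:-→d13:-→d14:H1  best=H1
  - 110.11.177.208/28 clear@28
  add 182.14.76.166/31 -> H5 at depth 31
  add 182.14.76.160/28 -> H3 at depth 28
  add 108.0.0.0/6 -> H5 at depth 6
  add 110.11.177.208/28 -> H3 at depth 28
  ? 110.11.177.220  path d0:H0→d1:-→d2:-→d3:-→d4:-→d5:-→d6:H5→d7:-→d8:-→d9:-→d10:-→d11:-→d12:-→d13:-→d14:-→d15:-→d16:-→d17:-→d18:-→d19:-→d20:-→d21:-→d22:-→d23:-→d24:-→d25:-→d26:-→d27:-→d28:H3  best=H3
  ? 108.0.0.115  path d0:H0→d1:-→d2:-→d3:-→d4:-→d5:-→d6:H5  best=H5
  add 0.0.0.0/0 -> H3 at depth 0
  - 0.0.0.0/0 clear@0
  add 0.0.0.0/0 -> H1 at depth 0
  ? 182.14.76.167  path d0:H1→d1:-→d2:-→d3:-→d4:-→d5:-→d6:-→d7:-→d8:-→d9:-→d10:-→d11:-→d12:-→d13:-→d14:H1→d15:-→d16:-→d17:-→d18:-→d19:-→d20:-→d21:-→d22:-→d23:-→d24:-→d25:-→d26:-→d27:-→d28:H3→d29:-→d30:-→d31:H5  best=H5

== LOOKUPS ==
["H1","H1","H1","H1","H1","H1","H3","H5","H5"]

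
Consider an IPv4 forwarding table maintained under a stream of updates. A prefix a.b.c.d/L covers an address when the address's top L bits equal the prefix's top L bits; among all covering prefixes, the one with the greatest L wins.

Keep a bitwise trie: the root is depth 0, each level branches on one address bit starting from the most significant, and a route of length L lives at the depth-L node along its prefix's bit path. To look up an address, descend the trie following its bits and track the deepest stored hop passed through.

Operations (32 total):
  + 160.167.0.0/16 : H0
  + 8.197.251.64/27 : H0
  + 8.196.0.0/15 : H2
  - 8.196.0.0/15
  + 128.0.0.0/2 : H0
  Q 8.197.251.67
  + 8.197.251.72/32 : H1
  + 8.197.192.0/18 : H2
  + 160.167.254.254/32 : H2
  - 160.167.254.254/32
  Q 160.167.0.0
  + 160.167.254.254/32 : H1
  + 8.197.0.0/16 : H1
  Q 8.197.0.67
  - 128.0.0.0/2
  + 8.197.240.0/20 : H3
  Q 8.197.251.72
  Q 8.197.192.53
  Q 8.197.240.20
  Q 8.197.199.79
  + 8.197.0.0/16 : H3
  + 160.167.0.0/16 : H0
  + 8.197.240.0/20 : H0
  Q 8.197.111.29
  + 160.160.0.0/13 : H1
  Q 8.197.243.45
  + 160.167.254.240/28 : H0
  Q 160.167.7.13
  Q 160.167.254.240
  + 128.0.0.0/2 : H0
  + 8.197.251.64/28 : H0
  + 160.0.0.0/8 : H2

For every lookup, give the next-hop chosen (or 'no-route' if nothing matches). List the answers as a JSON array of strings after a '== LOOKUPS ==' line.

Process each operation:
  + 160.167.0.0/16 (H0) depth=16
  + 8.197.251.64/27 (H0) depth=27
  + 8.196.0.0/15 (H2) depth=15
  del 8.196.0.0/15 (clear depth 15)
  + 128.0.0.0/2 (H0) depth=2
  lookup 8.197.251.67: bits 000010001100010111111011010 walk d0:-→d1:-→d2:-→d3:-→d4:-→d5:-→d6:-→d7:-→d8:-→d9:-→d10:-→d11:-→d12:-→d13:-→d14:-→d15:-→d16:-→d17:-→d18:-→d19:-→d20:-→d21:-→d22:-→d23:-→d24:-→d25:-→d26:-→d27:H0 -> H0
  + 8.197.251.72/32 (H1) depth=32
  + 8.197.192.0/18 (H2) depth=18
  + 160.167.254.254/32 (H2) depth=32
  del 160.167.254.254/32 (clear depth 32)
  lookup 160.167.0.0: bits 1010000010100111 walk d0:-→d1:-→d2:H0→d3:-→d4:-→d5:-→d6:-→d7:-→d8:-→d9:-→d10:-→d11:-→d12:-→d13:-→d14:-→d15:-→d16:H0 -> H0
  + 160.167.254.254/32 (H1) depth=32
  + 8.197.0.0/16 (H1) depth=16
  lookup 8.197.0.67: bits 0000100011000101 walk d0:-→d1:-→d2:-→d3:-→d4:-→d5:-→d6:-→d7:-→d8:-→d9:-→d10:-→d11:-→d12:-→d13:-→d14:-→d15:-→d16:H1 -> H1
  del 128.0.0.0/2 (clear depth 2)
  + 8.197.240.0/20 (H3) depth=20
  lookup 8.197.251.72: bits 00001000110001011111101101001000 walk d0:-→d1:-→d2:-→d3:-→d4:-→d5:-→d6:-→d7:-→d8:-→d9:-→d10:-→d11:-→d12:-→d13:-→d14:-→d15:-→d16:H1→d17:-→d18:H2→d19:-→d20:H3→d21:-→d22:-→d23:-→d24:-→d25:-→d26:-→d27:H0→d28:-→d29:-→d30:-→d31:-→d32:H1 -> H1
  lookup 8.197.192.53: bits 000010001100010111 walk d0:-→d1:-→d2:-→d3:-→d4:-→d5:-→d6:-→d7:-→d8:-→d9:-→d10:-→d11:-→d12:-→d13:-→d14:-→d15:-→d16:H1→d17:-→d18:H2 -> H2
  lookup 8.197.240.20: bits 00001000110001011111 walk d0:-→d1:-→d2:-→d3:-→d4:-→d5:-→d6:-→d7:-→d8:-→d9:-→d10:-→d11:-→d12:-→d13:-→d14:-→d15:-→d16:H1→d17:-→d18:H2→d19:-→d20:H3 -> H3
  lookup 8.197.199.79: bits 000010001100010111 walk d0:-→d1:-→d2:-→d3:-→d4:-→d5:-→d6:-→d7:-→d8:-→d9:-→d10:-→d11:-→d12:-→d13:-→d14:-→d15:-→d16:H1→d17:-→d18:H2 -> H2
  + 8.197.0.0/16 (H3) depth=16
  + 160.167.0.0/16 (H0) depth=16
  + 8.197.240.0/20 (H0) depth=20
  lookup 8.197.111.29: bits 0000100011000101 walk d0:-→d1:-→d2:-→d3:-→d4:-→d5:-→d6:-→d7:-→d8:-→d9:-→d10:-→d11:-→d12:-→d13:-→d14:-→d15:-→d16:H3 -> H3
  + 160.160.0.0/13 (H1) depth=13
  lookup 8.197.243.45: bits 00001000110001011111 walk d0:-→d1:-→d2:-→d3:-→d4:-→d5:-→d6:-→d7:-→d8:-→d9:-→d10:-→d11:-→d12:-→d13:-→d14:-→d15:-→d16:H3→d17:-→d18:H2→d19:-→d20:H0 -> H0
  + 160.167.254.240/28 (H0) depth=28
  lookup 160.167.7.13: bits 1010000010100111 walk d0:-→d1:-→d2:-→d3:-→d4:-→d5:-→d6:-→d7:-→d8:-→d9:-→d10:-→d11:-→d12:-→d13:H1→d14:-→d15:-→d16:H0 -> H0
  lookup 160.167.254.240: bits 1010000010100111111111101111 walk d0:-→d1:-→d2:-→d3:-→d4:-→d5:-→d6:-→d7:-→d8:-→d9:-→d10:-→d11:-→d12:-→d13:H1→d14:-→d15:-→d16:H0→d17:-→d18:-→d19:-→d20:-→d21:-→d22:-→d23:-→d24:-→d25:-→d26:-→d27:-→d28:H0 -> H0
  + 128.0.0.0/2 (H0) depth=2
  + 8.197.251.64/28 (H0) depth=28
  + 160.0.0.0/8 (H2) depth=8

== LOOKUPS ==
["H0","H0","H1","H1","H2","H3","H2","H3","H0","H0","H0"]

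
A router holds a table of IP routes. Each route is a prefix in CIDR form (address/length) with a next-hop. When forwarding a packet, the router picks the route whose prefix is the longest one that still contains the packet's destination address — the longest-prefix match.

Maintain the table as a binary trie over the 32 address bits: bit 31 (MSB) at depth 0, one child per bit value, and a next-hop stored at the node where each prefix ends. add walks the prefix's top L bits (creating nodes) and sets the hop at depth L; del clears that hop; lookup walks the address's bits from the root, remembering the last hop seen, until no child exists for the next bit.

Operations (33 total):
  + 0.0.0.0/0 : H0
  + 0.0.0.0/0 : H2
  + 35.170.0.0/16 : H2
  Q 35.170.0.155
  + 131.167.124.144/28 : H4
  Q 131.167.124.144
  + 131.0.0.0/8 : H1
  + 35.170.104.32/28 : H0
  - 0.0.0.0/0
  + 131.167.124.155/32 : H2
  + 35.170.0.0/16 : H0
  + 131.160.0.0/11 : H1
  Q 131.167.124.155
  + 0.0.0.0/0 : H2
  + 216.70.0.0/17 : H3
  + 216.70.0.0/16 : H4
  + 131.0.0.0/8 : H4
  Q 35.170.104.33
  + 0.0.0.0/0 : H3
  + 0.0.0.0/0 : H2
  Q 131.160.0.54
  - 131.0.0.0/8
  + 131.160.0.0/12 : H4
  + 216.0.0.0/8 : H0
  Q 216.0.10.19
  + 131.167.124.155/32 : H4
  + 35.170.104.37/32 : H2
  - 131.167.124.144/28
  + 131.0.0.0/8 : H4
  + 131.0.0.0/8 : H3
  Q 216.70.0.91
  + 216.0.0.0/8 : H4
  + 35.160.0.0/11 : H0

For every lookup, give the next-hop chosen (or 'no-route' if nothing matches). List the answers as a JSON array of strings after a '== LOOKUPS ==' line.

Trace:
  add 0.0.0.0/0 -> H0 at depth 0
  add 0.0.0.0/0 -> H2 at depth 0
  add 35.170.0.0/16 -> H2 at depth 16
  lookup 35.170.0.155: bits 0010001110101010 walk d0:H2→d1:-→d2:-→d3:-→d4:-→d5:-→d6:-→d7:-→d8:-→d9:-→d10:-→d11:-→d12:-→d13:-→d14:-→d15:-→d16:H2 -> H2
  add 131.167.124.144/28 -> H4 at depth 28
  lookup 131.167.124.144: bits 1000001110100111011111001001 walk d0:H2→d1:-→d2:-→d3:-→d4:-→d5:-→d6:-→d7:-→d8:-→d9:-→d10:-→d11:-→d12:-→d13:-→d14:-→d15:-→d16:-→d17:-→d18:-→d19:-→d20:-→d21:-→d22:-→d23:-→d24:-→d25:-→d26:-→d27:-→d28:H4 -> H4
  add 131.0.0.0/8 -> H1 at depth 8
  add 35.170.104.32/28 -> H0 at depth 28
  - 0.0.0.0/0 clear@0
  add 131.167.124.155/32 -> H2 at depth 32
  add 35.170.0.0/16 -> H0 at depth 16
  add 131.160.0.0/11 -> H1 at depth 11
  lookup 131.167.124.155: bits 10000011101001110111110010011011 walk d0:-→d1:-→d2:-→d3:-→d4:-→d5:-→d6:-→d7:-→d8:H1→d9:-→d10:-→d11:H1→d12:-→d13:-→d14:-→d15:-→d16:-→d17:-→d18:-→d19:-→d20:-→d21:-→d22:-→d23:-→d24:-→d25:-→d26:-→d27:-→d28:H4→d29:-→d30:-→d31:-→d32:H2 -> H2
  add 0.0.0.0/0 -> H2 at depth 0
  add 216.70.0.0/17 -> H3 at depth 17
  add 216.70.0.0/16 -> H4 at depth 16
  add 131.0.0.0/8 -> H4 at depth 8
  lookup 35.170.104.33: bits 0010001110101010011010000010 walk d0:H2→d1:-→d2:-→d3:-→d4:-→d5:-→d6:-→d7:-→d8:-→d9:-→d10:-→d11:-→d12:-→d13:-→d14:-→d15:-→d16:H0→d17:-→d18:-→d19:-→d20:-→d21:-→d22:-→d23:-→d24:-→d25:-→d26:-→d27:-→d28:H0 -> H0
  add 0.0.0.0/0 -> H3 at depth 0
  add 0.0.0.0/0 -> H2 at depth 0
  lookup 131.160.0.54: bits 1000001110100 walk d0:H2→d1:-→d2:-→d3:-→d4:-→d5:-→d6:-→d7:-→d8:H4→d9:-→d10:-→d11:H1→d12:-→d13:- -> H1
  - 131.0.0.0/8 clear@8
  add 131.160.0.0/12 -> H4 at depth 12
  add 216.0.0.0/8 -> H0 at depth 8
  lookup 216.0.10.19: bits 110110000 walk d0:H2→d1:-→d2:-→d3:-→d4:-→d5:-→d6:-→d7:-→d8:H0→d9:- -> H0
  add 131.167.124.155/32 -> H4 at depth 32
  add 35.170.104.37/32 -> H2 at depth 32
  - 131.167.124.144/28 clear@28
  add 131.0.0.0/8 -> H4 at depth 8
  add 131.0.0.0/8 -> H3 at depth 8
  lookup 216.70.0.91: bits 11011000010001100 walk d0:H2→d1:-→d2:-→d3:-→d4:-→d5:-→d6:-→d7:-→d8:H0→d9:-→d10:-→d11:-→d12:-→d13:-→d14:-→d15:-→d16:H4→d17:H3 -> H3
  add 216.0.0.0/8 -> H4 at depth 8
  add 35.160.0.0/11 -> H0 at depth 11

== LOOKUPS ==
["H2","H4","H2","H0","H1","H0","H3"]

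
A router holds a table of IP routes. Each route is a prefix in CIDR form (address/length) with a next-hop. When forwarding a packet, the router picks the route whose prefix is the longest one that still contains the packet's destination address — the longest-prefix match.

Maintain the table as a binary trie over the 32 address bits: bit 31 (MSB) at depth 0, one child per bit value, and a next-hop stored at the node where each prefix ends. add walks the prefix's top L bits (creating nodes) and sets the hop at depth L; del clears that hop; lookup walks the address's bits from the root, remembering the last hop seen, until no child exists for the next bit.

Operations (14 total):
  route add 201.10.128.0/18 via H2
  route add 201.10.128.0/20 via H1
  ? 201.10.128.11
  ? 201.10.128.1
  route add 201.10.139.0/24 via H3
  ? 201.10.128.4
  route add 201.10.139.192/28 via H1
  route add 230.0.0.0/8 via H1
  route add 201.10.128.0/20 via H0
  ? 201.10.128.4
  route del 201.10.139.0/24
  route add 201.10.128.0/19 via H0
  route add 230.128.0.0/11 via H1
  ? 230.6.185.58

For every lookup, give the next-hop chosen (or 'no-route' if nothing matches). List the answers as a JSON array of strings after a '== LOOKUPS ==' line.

Trace:
  add 201.10.128.0/18 -> H2 at depth 18
  add 201.10.128.0/20 -> H1 at depth 20
  lookup 201.10.128.11: bits 11001001000010101000 walk d0:-→d1:-→d2:-→d3:-→d4:-→d5:-→d6:-→d7:-→d8:-→d9:-→d10:-→d11:-→d12:-→d13:-→d14:-→d15:-→d16:-→d17:-→d18:H2→d19:-→d20:H1 -> H1
  lookup 201.10.128.1: bits 11001001000010101000 walk d0:-→d1:-→d2:-→d3:-→d4:-→d5:-→d6:-→d7:-→d8:-→d9:-→d10:-→d11:-→d12:-→d13:-→d14:-→d15:-→d16:-→d17:-→d18:H2→d19:-→d20:H1 -> H1
  add 201.10.139.0/24 -> H3 at depth 24
  lookup 201.10.128.4: bits 11001001000010101000 walk d0:-→d1:-→d2:-→d3:-→d4:-→d5:-→d6:-→d7:-→d8:-→d9:-→d10:-→d11:-→d12:-→d13:-→d14:-→d15:-→d16:-→d17:-→d18:H2→d19:-→d20:H1 -> H1
  add 201.10.139.192/28 -> H1 at depth 28
  add 230.0.0.0/8 -> H1 at depth 8
  add 201.10.128.0/20 -> H0 at depth 20
  lookup 201.10.128.4: bits 11001001000010101000 walk d0:-→d1:-→d2:-→d3:-→d4:-→d5:-→d6:-→d7:-→d8:-→d9:-→d10:-→d11:-→d12:-→d13:-→d14:-→d15:-→d16:-→d17:-→d18:H2→d19:-→d20:H0 -> H0
  del 201.10.139.0/24 (clear depth 24)
  add 201.10.128.0/19 -> H0 at depth 19
  add 230.128.0.0/11 -> H1 at depth 11
  lookup 230.6.185.58: bits 11100110 walk d0:-→d1:-→d2:-→d3:-→d4:-→d5:-→d6:-→d7:-→d8:H1 -> H1

== LOOKUPS ==
["H1","H1","H1","H0","H1"]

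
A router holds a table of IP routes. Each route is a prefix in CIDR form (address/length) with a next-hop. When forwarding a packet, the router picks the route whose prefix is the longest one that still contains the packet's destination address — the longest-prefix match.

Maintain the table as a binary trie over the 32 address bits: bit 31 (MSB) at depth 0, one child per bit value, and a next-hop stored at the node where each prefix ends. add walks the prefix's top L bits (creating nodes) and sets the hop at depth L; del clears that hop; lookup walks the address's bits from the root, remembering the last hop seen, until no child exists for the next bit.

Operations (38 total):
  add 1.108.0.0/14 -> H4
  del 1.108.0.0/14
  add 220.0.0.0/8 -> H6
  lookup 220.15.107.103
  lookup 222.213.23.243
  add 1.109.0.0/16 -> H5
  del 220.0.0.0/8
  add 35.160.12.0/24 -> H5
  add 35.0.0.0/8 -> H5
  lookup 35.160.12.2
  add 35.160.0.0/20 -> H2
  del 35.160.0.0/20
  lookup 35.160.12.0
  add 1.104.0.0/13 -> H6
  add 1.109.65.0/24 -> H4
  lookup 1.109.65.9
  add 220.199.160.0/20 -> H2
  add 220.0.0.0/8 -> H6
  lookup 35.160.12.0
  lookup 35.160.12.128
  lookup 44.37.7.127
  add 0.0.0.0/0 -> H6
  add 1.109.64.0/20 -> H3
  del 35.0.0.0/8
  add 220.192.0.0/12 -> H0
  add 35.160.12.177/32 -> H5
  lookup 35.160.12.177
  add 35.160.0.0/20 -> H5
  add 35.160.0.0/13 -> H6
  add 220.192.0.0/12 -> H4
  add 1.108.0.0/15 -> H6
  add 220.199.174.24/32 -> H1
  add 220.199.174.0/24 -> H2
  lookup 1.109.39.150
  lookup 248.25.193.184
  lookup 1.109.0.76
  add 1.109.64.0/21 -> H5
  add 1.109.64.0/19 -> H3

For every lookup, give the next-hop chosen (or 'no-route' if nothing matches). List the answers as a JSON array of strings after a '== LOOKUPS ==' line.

Apply in order:
  add 1.108.0.0/14 -> H4 at depth 14
  del 1.108.0.0/14 (clear depth 14)
  add 220.0.0.0/8 -> H6 at depth 8
  Q 220.15.107.103: descend 11011100 ; hops seen [H6] ; pick H6
  Q 222.213.23.243: descend 110111 ; hops seen [∅] ; pick no-route
  add 1.109.0.0/16 -> H5 at depth 16
  del 220.0.0.0/8 (clear depth 8)
  add 35.160.12.0/24 -> H5 at depth 24
  add 35.0.0.0/8 -> H5 at depth 8
  Q 35.160.12.2: descend 001000111010000000001100 ; hops seen [H5,H5] ; pick H5
  add 35.160.0.0/20 -> H2 at depth 20
  del 35.160.0.0/20 (clear depth 20)
  Q 35.160.12.0: descend 001000111010000000001100 ; hops seen [H5,H5] ; pick H5
  add 1.104.0.0/13 -> H6 at depth 13
  add 1.109.65.0/24 -> H4 at depth 24
  Q 1.109.65.9: descend 000000010110110101000001 ; hops seen [H6,H5,H4] ; pick H4
  add 220.199.160.0/20 -> H2 at depth 20
  add 220.0.0.0/8 -> H6 at depth 8
  Q 35.160.12.0: descend 001000111010000000001100 ; hops seen [H5,H5] ; pick H5
  Q 35.160.12.128: descend 001000111010000000001100 ; hops seen [H5,H5] ; pick H5
  Q 44.37.7.127: descend 0010 ; hops seen [∅] ; pick no-route
  add 0.0.0.0/0 -> H6 at depth 0
  add 1.109.64.0/20 -> H3 at depth 20
  del 35.0.0.0/8 (clear depth 8)
  add 220.192.0.0/12 -> H0 at depth 12
  add 35.160.12.177/32 -> H5 at depth 32
  Q 35.160.12.177: descend 00100011101000000000110010110001 ; hops seen [H6,H5,H5] ; pick H5
  add 35.160.0.0/20 -> H5 at depth 20
  add 35.160.0.0/13 -> H6 at depth 13
  add 220.192.0.0/12 -> H4 at depth 12
  add 1.108.0.0/15 -> H6 at depth 15
  add 220.199.174.24/32 -> H1 at depth 32
  add 220.199.174.0/24 -> H2 at depth 24
  Q 1.109.39.150: descend 00000001011011010 ; hops seen [H6,H6,H6,H5] ; pick H5
  Q 248.25.193.184: descend 11 ; hops seen [H6] ; pick H6
  Q 1.109.0.76: descend 00000001011011010 ; hops seen [H6,H6,H6,H5] ; pick H5
  add 1.109.64.0/21 -> H5 at depth 21
  add 1.109.64.0/19 -> H3 at depth 19

== LOOKUPS ==
["H6","no-route","H5","H5","H4","H5","H5","no-route","H5","H5","H6","H5"]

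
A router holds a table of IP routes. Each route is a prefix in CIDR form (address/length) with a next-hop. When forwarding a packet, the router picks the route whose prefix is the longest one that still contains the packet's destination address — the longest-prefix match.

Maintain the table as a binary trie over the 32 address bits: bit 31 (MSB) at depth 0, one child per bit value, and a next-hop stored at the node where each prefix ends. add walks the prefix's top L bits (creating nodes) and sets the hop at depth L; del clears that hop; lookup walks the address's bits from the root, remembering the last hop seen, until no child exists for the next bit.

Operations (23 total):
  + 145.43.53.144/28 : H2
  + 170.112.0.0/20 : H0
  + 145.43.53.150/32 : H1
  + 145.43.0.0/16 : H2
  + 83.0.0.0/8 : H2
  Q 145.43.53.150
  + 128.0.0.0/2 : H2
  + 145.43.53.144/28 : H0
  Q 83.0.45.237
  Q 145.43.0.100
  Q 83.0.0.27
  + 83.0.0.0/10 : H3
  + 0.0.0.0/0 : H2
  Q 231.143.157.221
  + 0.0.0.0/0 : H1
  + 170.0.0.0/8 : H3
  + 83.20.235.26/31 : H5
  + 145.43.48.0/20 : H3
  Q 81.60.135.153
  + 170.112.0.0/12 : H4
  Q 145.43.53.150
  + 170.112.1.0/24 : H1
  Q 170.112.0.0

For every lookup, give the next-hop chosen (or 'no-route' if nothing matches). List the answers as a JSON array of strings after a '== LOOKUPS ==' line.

Trace:
  add 145.43.53.144/28 -> H2 at depth 28
  add 170.112.0.0/20 -> H0 at depth 20
  add 145.43.53.150/32 -> H1 at depth 32
  add 145.43.0.0/16 -> H2 at depth 16
  add 83.0.0.0/8 -> H2 at depth 8
  ? 145.43.53.150  path d0:-→d1:-→d2:-→d3:-→d4:-→d5:-→d6:-→d7:-→d8:-→d9:-→d10:-→d11:-→d12:-→d13:-→d14:-→d15:-→d16:H2→d17:-→d18:-→d19:-→d20:-→d21:-→d22:-→d23:-→d24:-→d25:-→d26:-→d27:-→d28:H2→d29:-→d30:-→d31:-→d32:H1  best=H1
  add 128.0.0.0/2 -> H2 at depth 2
  add 145.43.53.144/28 -> H0 at depth 28
  ? 83.0.45.237  path d0:-→d1:-→d2:-→d3:-→d4:-→d5:-→d6:-→d7:-→d8:H2  best=H2
  ? 145.43.0.100  path d0:-→d1:-→d2:H2→d3:-→d4:-→d5:-→d6:-→d7:-→d8:-→d9:-→d10:-→d11:-→d12:-→d13:-→d14:-→d15:-→d16:H2→d17:-→d18:-  best=H2
  ? 83.0.0.27  path d0:-→d1:-→d2:-→d3:-→d4:-→d5:-→d6:-→d7:-→d8:H2  best=H2
  add 83.0.0.0/10 -> H3 at depth 10
  add 0.0.0.0/0 -> H2 at depth 0
  ? 231.143.157.221  path d0:H2→d1:-  best=H2
  add 0.0.0.0/0 -> H1 at depth 0
  add 170.0.0.0/8 -> H3 at depth 8
  add 83.20.235.26/31 -> H5 at depth 31
  add 145.43.48.0/20 -> H3 at depth 20
  ? 81.60.135.153  path d0:H1→d1:-→d2:-→d3:-→d4:-→d5:-→d6:-  best=H1
  add 170.112.0.0/12 -> H4 at depth 12
  ? 145.43.53.150  path d0:H1→d1:-→d2:H2→d3:-→d4:-→d5:-→d6:-→d7:-→d8:-→d9:-→d10:-→d11:-→d12:-→d13:-→d14:-→d15:-→d16:H2→d17:-→d18:-→d19:-→d20:H3→d21:-→d22:-→d23:-→d24:-→d25:-→d26:-→d27:-→d28:H0→d29:-→d30:-→d31:-→d32:H1  best=H1
  add 170.112.1.0/24 -> H1 at depth 24
  ? 170.112.0.0  path d0:H1→d1:-→d2:H2→d3:-→d4:-→d5:-→d6:-→d7:-→d8:H3→d9:-→d10:-→d11:-→d12:H4→d13:-→d14:-→d15:-→d16:-→d17:-→d18:-→d19:-→d20:H0→d21:-→d22:-→d23:-  best=H0

== LOOKUPS ==
["H1","H2","H2","H2","H2","H1","H1","H0"]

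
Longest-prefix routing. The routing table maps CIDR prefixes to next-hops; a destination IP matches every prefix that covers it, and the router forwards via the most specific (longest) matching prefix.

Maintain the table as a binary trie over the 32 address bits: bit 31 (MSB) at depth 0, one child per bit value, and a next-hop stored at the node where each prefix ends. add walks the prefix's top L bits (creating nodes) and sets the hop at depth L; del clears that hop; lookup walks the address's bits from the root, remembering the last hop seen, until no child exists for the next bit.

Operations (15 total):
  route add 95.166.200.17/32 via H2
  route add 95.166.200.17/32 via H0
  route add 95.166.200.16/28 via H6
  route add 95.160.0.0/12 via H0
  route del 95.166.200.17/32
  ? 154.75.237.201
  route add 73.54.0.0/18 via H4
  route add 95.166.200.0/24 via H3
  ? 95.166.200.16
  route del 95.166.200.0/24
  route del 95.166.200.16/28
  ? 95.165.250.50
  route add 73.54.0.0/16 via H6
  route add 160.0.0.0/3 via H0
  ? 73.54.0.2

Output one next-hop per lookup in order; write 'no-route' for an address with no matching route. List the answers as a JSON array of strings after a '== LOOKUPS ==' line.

Process each operation:
  + 95.166.200.17/32 (H2) depth=32
  + 95.166.200.17/32 (H0) depth=32
  + 95.166.200.16/28 (H6) depth=28
  + 95.160.0.0/12 (H0) depth=12
  del 95.166.200.17/32 (clear depth 32)
  Q 154.75.237.201: descend ε ; hops seen [∅] ; pick no-route
  + 73.54.0.0/18 (H4) depth=18
  + 95.166.200.0/24 (H3) depth=24
  Q 95.166.200.16: descend 0101111110100110110010000001000 ; hops seen [H0,H3,H6] ; pick H6
  del 95.166.200.0/24 (clear depth 24)
  del 95.166.200.16/28 (clear depth 28)
  Q 95.165.250.50: descend 01011111101001 ; hops seen [H0] ; pick H0
  + 73.54.0.0/16 (H6) depth=16
  + 160.0.0.0/3 (H0) depth=3
  Q 73.54.0.2: descend 010010010011011000 ; hops seen [H6,H4] ; pick H4

== LOOKUPS ==
["no-route","H6","H0","H4"]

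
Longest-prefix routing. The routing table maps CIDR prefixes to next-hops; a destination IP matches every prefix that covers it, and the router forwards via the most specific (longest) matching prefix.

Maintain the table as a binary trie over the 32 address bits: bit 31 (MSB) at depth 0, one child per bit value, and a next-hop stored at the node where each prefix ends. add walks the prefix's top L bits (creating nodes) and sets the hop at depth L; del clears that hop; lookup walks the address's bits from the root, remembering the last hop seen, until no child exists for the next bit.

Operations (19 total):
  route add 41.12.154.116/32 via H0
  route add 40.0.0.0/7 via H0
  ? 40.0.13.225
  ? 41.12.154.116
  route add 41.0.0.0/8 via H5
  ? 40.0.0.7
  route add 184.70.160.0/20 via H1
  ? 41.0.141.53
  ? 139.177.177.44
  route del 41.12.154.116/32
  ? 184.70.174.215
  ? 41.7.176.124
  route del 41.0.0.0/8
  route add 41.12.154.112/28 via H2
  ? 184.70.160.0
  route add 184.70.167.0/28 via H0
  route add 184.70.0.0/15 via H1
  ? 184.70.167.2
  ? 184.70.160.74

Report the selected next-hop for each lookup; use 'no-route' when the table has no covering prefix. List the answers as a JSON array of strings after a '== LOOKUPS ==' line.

Trace:
  add 41.12.154.116/32 -> H0 at depth 32
  add 40.0.0.0/7 -> H0 at depth 7
  lookup 40.0.13.225: bits 0010100 walk d0:-→d1:-→d2:-→d3:-→d4:-→d5:-→d6:-→d7:H0 -> H0
  lookup 41.12.154.116: bits 00101001000011001001101001110100 walk d0:-→d1:-→d2:-→d3:-→d4:-→d5:-→d6:-→d7:H0→d8:-→d9:-→d10:-→d11:-→d12:-→d13:-→d14:-→d15:-→d16:-→d17:-→d18:-→d19:-→d20:-→d21:-→d22:-→d23:-→d24:-→d25:-→d26:-→d27:-→d28:-→d29:-→d30:-→d31:-→d32:H0 -> H0
  add 41.0.0.0/8 -> H5 at depth 8
  lookup 40.0.0.7: bits 0010100 walk d0:-→d1:-→d2:-→d3:-→d4:-→d5:-→d6:-→d7:H0 -> H0
  add 184.70.160.0/20 -> H1 at depth 20
  lookup 41.0.141.53: bits 001010010000 walk d0:-→d1:-→d2:-→d3:-→d4:-→d5:-→d6:-→d7:H0→d8:H5→d9:-→d10:-→d11:-→d12:- -> H5
  lookup 139.177.177.44: bits 10 walk d0:-→d1:-→d2:- -> no-route
  - 41.12.154.116/32 clear@32
  lookup 184.70.174.215: bits 10111000010001101010 walk d0:-→d1:-→d2:-→d3:-→d4:-→d5:-→d6:-→d7:-→d8:-→d9:-→d10:-→d11:-→d12:-→d13:-→d14:-→d15:-→d16:-→d17:-→d18:-→d19:-→d20:H1 -> H1
  lookup 41.7.176.124: bits 001010010000 walk d0:-→d1:-→d2:-→d3:-→d4:-→d5:-→d6:-→d7:H0→d8:H5→d9:-→d10:-→d11:-→d12:- -> H5
  - 41.0.0.0/8 clear@8
  add 41.12.154.112/28 -> H2 at depth 28
  lookup 184.70.160.0: bits 10111000010001101010 walk d0:-→d1:-→d2:-→d3:-→d4:-→d5:-→d6:-→d7:-→d8:-→d9:-→d10:-→d11:-→d12:-→d13:-→d14:-→d15:-→d16:-→d17:-→d18:-→d19:-→d20:H1 -> H1
  add 184.70.167.0/28 -> H0 at depth 28
  add 184.70.0.0/15 -> H1 at depth 15
  lookup 184.70.167.2: bits 1011100001000110101001110000 walk d0:-→d1:-→d2:-→d3:-→d4:-→d5:-→d6:-→d7:-→d8:-→d9:-→d10:-→d11:-→d12:-→d13:-→d14:-→d15:H1→d16:-→d17:-→d18:-→d19:-→d20:H1→d21:-→d22:-→d23:-→d24:-→d25:-→d26:-→d27:-→d28:H0 -> H0
  lookup 184.70.160.74: bits 101110000100011010100 walk d0:-→d1:-→d2:-→d3:-→d4:-→d5:-→d6:-→d7:-→d8:-→d9:-→d10:-→d11:-→d12:-→d13:-→d14:-→d15:H1→d16:-→d17:-→d18:-→d19:-→d20:H1→d21:- -> H1

== LOOKUPS ==
["H0","H0","H0","H5","no-route","H1","H5","H1","H0","H1"]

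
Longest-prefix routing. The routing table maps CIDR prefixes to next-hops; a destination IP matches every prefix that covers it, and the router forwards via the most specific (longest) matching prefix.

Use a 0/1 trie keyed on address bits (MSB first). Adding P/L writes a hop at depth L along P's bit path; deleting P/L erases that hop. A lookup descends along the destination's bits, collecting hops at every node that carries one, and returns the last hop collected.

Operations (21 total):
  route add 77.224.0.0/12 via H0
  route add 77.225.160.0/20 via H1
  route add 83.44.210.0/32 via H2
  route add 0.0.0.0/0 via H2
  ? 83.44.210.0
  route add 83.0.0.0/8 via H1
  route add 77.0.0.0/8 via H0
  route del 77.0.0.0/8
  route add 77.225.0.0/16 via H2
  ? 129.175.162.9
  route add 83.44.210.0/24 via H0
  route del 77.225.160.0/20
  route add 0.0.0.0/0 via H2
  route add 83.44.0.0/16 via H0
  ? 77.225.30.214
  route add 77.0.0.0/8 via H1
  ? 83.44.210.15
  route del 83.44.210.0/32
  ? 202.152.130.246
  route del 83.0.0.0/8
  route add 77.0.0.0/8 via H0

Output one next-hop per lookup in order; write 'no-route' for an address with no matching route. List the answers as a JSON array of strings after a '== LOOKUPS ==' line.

Process each operation:
  + 77.224.0.0/12 (H0) depth=12
  + 77.225.160.0/20 (H1) depth=20
  + 83.44.210.0/32 (H2) depth=32
  + 0.0.0.0/0 (H2) depth=0
  lookup 83.44.210.0: bits 01010011001011001101001000000000 walk d0:H2→d1:-→d2:-→d3:-→d4:-→d5:-→d6:-→d7:-→d8:-→d9:-→d10:-→d11:-→d12:-→d13:-→d14:-→d15:-→d16:-→d17:-→d18:-→d19:-→d20:-→d21:-→d22:-→d23:-→d24:-→d25:-→d26:-→d27:-→d28:-→d29:-→d30:-→d31:-→d32:H2 -> H2
  + 83.0.0.0/8 (H1) depth=8
  + 77.0.0.0/8 (H0) depth=8
  del 77.0.0.0/8 (clear depth 8)
  + 77.225.0.0/16 (H2) depth=16
  lookup 129.175.162.9: bits ε walk d0:H2 -> H2
  + 83.44.210.0/24 (H0) depth=24
  del 77.225.160.0/20 (clear depth 20)
  + 0.0.0.0/0 (H2) depth=0
  + 83.44.0.0/16 (H0) depth=16
  lookup 77.225.30.214: bits 0100110111100001 walk d0:H2→d1:-→d2:-→d3:-→d4:-→d5:-→d6:-→d7:-→d8:-→d9:-→d10:-→d11:-→d12:H0→d13:-→d14:-→d15:-→d16:H2 -> H2
  + 77.0.0.0/8 (H1) depth=8
  lookup 83.44.210.15: bits 0101001100101100110100100000 walk d0:H2→d1:-→d2:-→d3:-→d4:-→d5:-→d6:-→d7:-→d8:H1→d9:-→d10:-→d11:-→d12:-→d13:-→d14:-→d15:-→d16:H0→d17:-→d18:-→d19:-→d20:-→d21:-→d22:-→d23:-→d24:H0→d25:-→d26:-→d27:-→d28:- -> H0
  del 83.44.210.0/32 (clear depth 32)
  lookup 202.152.130.246: bits ε walk d0:H2 -> H2
  del 83.0.0.0/8 (clear depth 8)
  + 77.0.0.0/8 (H0) depth=8

== LOOKUPS ==
["H2","H2","H2","H0","H2"]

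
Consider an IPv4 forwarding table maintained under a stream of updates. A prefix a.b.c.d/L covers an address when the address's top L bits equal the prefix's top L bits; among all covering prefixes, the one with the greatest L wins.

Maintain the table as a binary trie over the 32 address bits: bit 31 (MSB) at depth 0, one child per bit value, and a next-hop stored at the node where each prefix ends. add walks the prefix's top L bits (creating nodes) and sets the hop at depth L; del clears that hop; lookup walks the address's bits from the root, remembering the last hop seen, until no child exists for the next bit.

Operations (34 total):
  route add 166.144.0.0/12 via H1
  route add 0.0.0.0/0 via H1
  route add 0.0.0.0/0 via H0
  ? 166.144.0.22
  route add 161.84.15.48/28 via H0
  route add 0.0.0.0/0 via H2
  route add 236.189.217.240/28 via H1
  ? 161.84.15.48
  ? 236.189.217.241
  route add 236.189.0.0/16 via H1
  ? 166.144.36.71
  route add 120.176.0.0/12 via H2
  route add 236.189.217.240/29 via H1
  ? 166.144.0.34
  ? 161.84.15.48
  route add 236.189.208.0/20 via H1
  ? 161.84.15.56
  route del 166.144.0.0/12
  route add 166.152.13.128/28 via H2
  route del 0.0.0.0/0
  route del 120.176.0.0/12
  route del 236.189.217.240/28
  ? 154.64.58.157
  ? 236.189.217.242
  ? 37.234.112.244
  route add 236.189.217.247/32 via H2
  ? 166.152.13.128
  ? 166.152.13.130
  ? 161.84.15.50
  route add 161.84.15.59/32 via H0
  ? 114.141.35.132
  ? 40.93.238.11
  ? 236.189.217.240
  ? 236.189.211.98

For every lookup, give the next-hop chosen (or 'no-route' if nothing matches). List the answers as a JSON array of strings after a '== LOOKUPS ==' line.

Apply in order:
  + 166.144.0.0/12 (H1) depth=12
  + 0.0.0.0/0 (H1) depth=0
  + 0.0.0.0/0 (H0) depth=0
  lookup 166.144.0.22: bits 101001101001 walk d0:H0→d1:-→d2:-→d3:-→d4:-→d5:-→d6:-→d7:-→d8:-→d9:-→d10:-→d11:-→d12:H1 -> H1
  + 161.84.15.48/28 (H0) depth=28
  + 0.0.0.0/0 (H2) depth=0
  + 236.189.217.240/28 (H1) depth=28
  lookup 161.84.15.48: bits 1010000101010100000011110011 walk d0:H2→d1:-→d2:-→d3:-→d4:-→d5:-→d6:-→d7:-→d8:-→d9:-→d10:-→d11:-→d12:-→d13:-→d14:-→d15:-→d16:-→d17:-→d18:-→d19:-→d20:-→d21:-→d22:-→d23:-→d24:-→d25:-→d26:-→d27:-→d28:H0 -> H0
  lookup 236.189.217.241: bits 1110110010111101110110011111 walk d0:H2→d1:-→d2:-→d3:-→d4:-→d5:-→d6:-→d7:-→d8:-→d9:-→d10:-→d11:-→d12:-→d13:-→d14:-→d15:-→d16:-→d17:-→d18:-→d19:-→d20:-→d21:-→d22:-→d23:-→d24:-→d25:-→d26:-→d27:-→d28:H1 -> H1
  + 236.189.0.0/16 (H1) depth=16
  lookup 166.144.36.71: bits 101001101001 walk d0:H2→d1:-→d2:-→d3:-→d4:-→d5:-→d6:-→d7:-→d8:-→d9:-→d10:-→d11:-→d12:H1 -> H1
  + 120.176.0.0/12 (H2) depth=12
  + 236.189.217.240/29 (H1) depth=29
  lookup 166.144.0.34: bits 101001101001 walk d0:H2→d1:-→d2:-→d3:-→d4:-→d5:-→d6:-→d7:-→d8:-→d9:-→d10:-→d11:-→d12:H1 -> H1
  lookup 161.84.15.48: bits 1010000101010100000011110011 walk d0:H2→d1:-→d2:-→d3:-→d4:-→d5:-→d6:-→d7:-→d8:-→d9:-→d10:-→d11:-→d12:-→d13:-→d14:-→d15:-→d16:-→d17:-→d18:-→d19:-→d20:-→d21:-→d22:-→d23:-→d24:-→d25:-→d26:-→d27:-→d28:H0 -> H0
  + 236.189.208.0/20 (H1) depth=20
  lookup 161.84.15.56: bits 1010000101010100000011110011 walk d0:H2→d1:-→d2:-→d3:-→d4:-→d5:-→d6:-→d7:-→d8:-→d9:-→d10:-→d11:-→d12:-→d13:-→d14:-→d15:-→d16:-→d17:-→d18:-→d19:-→d20:-→d21:-→d22:-→d23:-→d24:-→d25:-→d26:-→d27:-→d28:H0 -> H0
  - 166.144.0.0/12 clear@12
  + 166.152.13.128/28 (H2) depth=28
  - 0.0.0.0/0 clear@0
  - 120.176.0.0/12 clear@12
  - 236.189.217.240/28 clear@28
  lookup 154.64.58.157: bits 10 walk d0:-→d1:-→d2:- -> no-route
  lookup 236.189.217.242: bits 11101100101111011101100111110 walk d0:-→d1:-→d2:-→d3:-→d4:-→d5:-→d6:-→d7:-→d8:-→d9:-→d10:-→d11:-→d12:-→d13:-→d14:-→d15:-→d16:H1→d17:-→d18:-→d19:-→d20:H1→d21:-→d22:-→d23:-→d24:-→d25:-→d26:-→d27:-→d28:-→d29:H1 -> H1
  lookup 37.234.112.244: bits 0 walk d0:-→d1:- -> no-route
  + 236.189.217.247/32 (H2) depth=32
  lookup 166.152.13.128: bits 1010011010011000000011011000 walk d0:-→d1:-→d2:-→d3:-→d4:-→d5:-→d6:-→d7:-→d8:-→d9:-→d10:-→d11:-→d12:-→d13:-→d14:-→d15:-→d16:-→d17:-→d18:-→d19:-→d20:-→d21:-→d22:-→d23:-→d24:-→d25:-→d26:-→d27:-→d28:H2 -> H2
  lookup 166.152.13.130: bits 1010011010011000000011011000 walk d0:-→d1:-→d2:-→d3:-→d4:-→d5:-→d6:-→d7:-→d8:-→d9:-→d10:-→d11:-→d12:-→d13:-→d14:-→d15:-→d16:-→d17:-→d18:-→d19:-→d20:-→d21:-→d22:-→d23:-→d24:-→d25:-→d26:-→d27:-→d28:H2 -> H2
  lookup 161.84.15.50: bits 1010000101010100000011110011 walk d0:-→d1:-→d2:-→d3:-→d4:-→d5:-→d6:-→d7:-→d8:-→d9:-→d10:-→d11:-→d12:-→d13:-→d14:-→d15:-→d16:-→d17:-→d18:-→d19:-→d20:-→d21:-→d22:-→d23:-→d24:-→d25:-→d26:-→d27:-→d28:H0 -> H0
  + 161.84.15.59/32 (H0) depth=32
  lookup 114.141.35.132: bits 0111 walk d0:-→d1:-→d2:-→d3:-→d4:- -> no-route
  lookup 40.93.238.11: bits 0 walk d0:-→d1:- -> no-route
  lookup 236.189.217.240: bits 11101100101111011101100111110 walk d0:-→d1:-→d2:-→d3:-→d4:-→d5:-→d6:-→d7:-→d8:-→d9:-→d10:-→d11:-→d12:-→d13:-→d14:-→d15:-→d16:H1→d17:-→d18:-→d19:-→d20:H1→d21:-→d22:-→d23:-→d24:-→d25:-→d26:-→d27:-→d28:-→d29:H1 -> H1
  lookup 236.189.211.98: bits 11101100101111011101 walk d0:-→d1:-→d2:-→d3:-→d4:-→d5:-→d6:-→d7:-→d8:-→d9:-→d10:-→d11:-→d12:-→d13:-→d14:-→d15:-→d16:H1→d17:-→d18:-→d19:-→d20:H1 -> H1

== LOOKUPS ==
["H1","H0","H1","H1","H1","H0","H0","no-route","H1","no-route","H2","H2","H0","no-route","no-route","H1","H1"]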